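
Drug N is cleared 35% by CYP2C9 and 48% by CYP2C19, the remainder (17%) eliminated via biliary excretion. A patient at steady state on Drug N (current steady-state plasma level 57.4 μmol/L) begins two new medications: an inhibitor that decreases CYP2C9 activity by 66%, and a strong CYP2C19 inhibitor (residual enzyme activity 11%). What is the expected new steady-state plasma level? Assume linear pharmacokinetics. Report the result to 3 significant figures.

168 μmol/L

The CYP2C9 pathway (35% of clearance) falls to 0.34× activity: 0.35 × 0.34 = 0.119.
The CYP2C19 pathway (48% of clearance) falls to 0.11× activity: 0.48 × 0.11 = 0.0528.
Non-CYP routes (17%) are unchanged.
New clearance relative to baseline: 0.119 + 0.0528 + 0.17 = 0.3418.
New steady-state plasma level = 57.4 / 0.3418 = 168 μmol/L (concentration scales inversely with clearance).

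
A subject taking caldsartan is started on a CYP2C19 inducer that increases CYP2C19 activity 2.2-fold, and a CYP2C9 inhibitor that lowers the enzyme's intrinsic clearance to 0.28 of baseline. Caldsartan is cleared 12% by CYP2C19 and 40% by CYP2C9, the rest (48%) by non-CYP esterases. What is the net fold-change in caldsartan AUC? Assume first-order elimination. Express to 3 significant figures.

1.17

The CYP2C19 pathway (12% of clearance) increases to 2.2× activity: 0.12 × 2.2 = 0.264.
The CYP2C9 pathway (40% of clearance) falls to 0.28× activity: 0.4 × 0.28 = 0.112.
Non-CYP routes (48%) are unchanged.
Relative clearance = 0.264 + 0.112 + 0.48 = 0.856.
Net AUC ratio = 1 / 0.856 = 1.17.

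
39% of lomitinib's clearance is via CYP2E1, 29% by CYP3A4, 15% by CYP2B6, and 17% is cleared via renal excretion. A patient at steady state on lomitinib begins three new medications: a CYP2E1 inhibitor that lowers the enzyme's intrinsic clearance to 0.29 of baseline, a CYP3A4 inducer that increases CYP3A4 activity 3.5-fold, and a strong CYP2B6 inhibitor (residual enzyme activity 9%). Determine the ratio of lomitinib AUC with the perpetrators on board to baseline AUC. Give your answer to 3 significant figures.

The CYP2E1 pathway (39% of clearance) is reduced to 0.29× activity: 0.39 × 0.29 = 0.1131.
The CYP3A4 pathway (29% of clearance) rises to 3.5× activity: 0.29 × 3.5 = 1.015.
The CYP2B6 pathway (15% of clearance) falls to 0.09× activity: 0.15 × 0.09 = 0.0135.
Non-CYP routes (17%) are unchanged.
New clearance relative to baseline: 0.1131 + 1.015 + 0.0135 + 0.17 = 1.3116.
Because AUC varies inversely with clearance, the combined effect is 1 / 1.3116 = 0.762.

0.762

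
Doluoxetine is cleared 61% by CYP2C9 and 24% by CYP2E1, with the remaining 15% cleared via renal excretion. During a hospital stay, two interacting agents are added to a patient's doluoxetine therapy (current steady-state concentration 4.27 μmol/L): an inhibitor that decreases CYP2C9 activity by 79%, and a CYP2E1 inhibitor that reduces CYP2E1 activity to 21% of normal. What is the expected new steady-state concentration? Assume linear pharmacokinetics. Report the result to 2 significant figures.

13 μmol/L

The CYP2C9 pathway (61% of clearance) is reduced to 0.21× activity: 0.61 × 0.21 = 0.1281.
The CYP2E1 pathway (24% of clearance) falls to 0.21× activity: 0.24 × 0.21 = 0.0504.
The remaining 15% of clearance is unaffected.
CL_new/CL_old = 0.1281 + 0.0504 + 0.15 = 0.3285.
Dividing the baseline by the relative clearance: 4.27 / 0.3285 = 13 μmol/L.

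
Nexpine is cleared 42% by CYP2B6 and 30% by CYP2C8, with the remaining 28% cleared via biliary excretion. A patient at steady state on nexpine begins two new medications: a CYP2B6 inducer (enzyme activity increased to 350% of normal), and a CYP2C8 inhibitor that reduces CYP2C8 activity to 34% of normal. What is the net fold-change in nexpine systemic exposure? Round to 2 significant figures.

0.54

The CYP2B6 pathway (42% of clearance) increases to 3.5× activity: 0.42 × 3.5 = 1.47.
The CYP2C8 pathway (30% of clearance) is reduced to 0.34× activity: 0.3 × 0.34 = 0.102.
Non-CYP routes (28%) are unchanged.
CL_new/CL_old = 1.47 + 0.102 + 0.28 = 1.852.
Net systemic exposure ratio = 1 / 1.852 = 0.54.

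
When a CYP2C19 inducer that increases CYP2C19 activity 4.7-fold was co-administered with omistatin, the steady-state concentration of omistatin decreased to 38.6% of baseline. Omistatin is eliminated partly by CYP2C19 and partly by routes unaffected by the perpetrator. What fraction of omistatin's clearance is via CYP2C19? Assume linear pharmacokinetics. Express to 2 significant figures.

0.43

CL'/CL = 1 / 0.386 = 2.591
4.7·fm + (1 − fm) = 2.591
fm = (2.591 − 1) / (4.7 − 1) = 0.43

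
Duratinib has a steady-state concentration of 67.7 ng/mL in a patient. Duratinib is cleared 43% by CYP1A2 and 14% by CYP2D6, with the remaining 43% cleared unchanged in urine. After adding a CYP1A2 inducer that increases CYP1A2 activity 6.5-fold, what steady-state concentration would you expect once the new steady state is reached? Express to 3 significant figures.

The CYP1A2 pathway (43% of clearance) increases to 6.5× activity: 0.43 × 6.5 = 2.795.
CYP2D6 (14%) and the residual 43% are unaffected.
CL_new/CL_old = 2.795 + 0.14 + 0.43 = 3.365.
With dosing unchanged, steady-state concentration scales as 1/CL: 67.7 / 3.365 = 20.1 ng/mL.

20.1 ng/mL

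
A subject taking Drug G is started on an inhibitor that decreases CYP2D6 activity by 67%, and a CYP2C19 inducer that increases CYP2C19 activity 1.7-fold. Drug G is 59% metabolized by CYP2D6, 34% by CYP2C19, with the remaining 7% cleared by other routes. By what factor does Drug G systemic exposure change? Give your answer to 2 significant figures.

1.2

The CYP2D6 pathway (59% of clearance) is reduced to 0.33× activity: 0.59 × 0.33 = 0.1947.
The CYP2C19 pathway (34% of clearance) increases to 1.7× activity: 0.34 × 1.7 = 0.578.
The remaining 7% of clearance is unaffected.
New clearance relative to baseline: 0.1947 + 0.578 + 0.07 = 0.8427.
Systemic exposure ∝ 1/CL: fold-change = 1 / 0.8427 = 1.2.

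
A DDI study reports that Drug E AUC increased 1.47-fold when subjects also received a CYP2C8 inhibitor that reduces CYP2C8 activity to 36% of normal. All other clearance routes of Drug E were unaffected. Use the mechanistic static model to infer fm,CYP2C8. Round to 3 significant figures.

CL'/CL = 1 / 1.47 = 0.6803
0.36·fm + (1 − fm) = 0.6803
fm = (0.6803 − 1) / (0.36 − 1) = 0.500

0.500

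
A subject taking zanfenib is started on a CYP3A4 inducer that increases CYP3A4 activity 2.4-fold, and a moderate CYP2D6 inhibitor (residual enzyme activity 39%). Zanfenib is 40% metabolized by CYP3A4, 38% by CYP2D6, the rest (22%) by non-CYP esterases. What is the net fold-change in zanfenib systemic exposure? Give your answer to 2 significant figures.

0.75

The CYP3A4 pathway (40% of clearance) increases to 2.4× activity: 0.4 × 2.4 = 0.96.
The CYP2D6 pathway (38% of clearance) drops to 0.39× activity: 0.38 × 0.39 = 0.1482.
Non-CYP routes (22%) are unchanged.
New clearance relative to baseline: 0.96 + 0.1482 + 0.22 = 1.3282.
Net systemic exposure ratio = 1 / 1.3282 = 0.75.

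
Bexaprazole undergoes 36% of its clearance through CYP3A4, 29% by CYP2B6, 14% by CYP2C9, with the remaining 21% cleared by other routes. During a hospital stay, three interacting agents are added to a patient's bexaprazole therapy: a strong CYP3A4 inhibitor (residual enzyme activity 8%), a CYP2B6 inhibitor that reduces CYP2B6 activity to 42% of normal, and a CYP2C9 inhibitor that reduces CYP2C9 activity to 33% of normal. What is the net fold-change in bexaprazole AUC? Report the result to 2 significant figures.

2.5

The CYP3A4 pathway (36% of clearance) falls to 0.08× activity: 0.36 × 0.08 = 0.0288.
The CYP2B6 pathway (29% of clearance) is reduced to 0.42× activity: 0.29 × 0.42 = 0.1218.
The CYP2C9 pathway (14% of clearance) drops to 0.33× activity: 0.14 × 0.33 = 0.0462.
The remaining 21% of clearance is unaffected.
Relative clearance = 0.0288 + 0.1218 + 0.0462 + 0.21 = 0.4068.
Because AUC varies inversely with clearance, the combined effect is 1 / 0.4068 = 2.5.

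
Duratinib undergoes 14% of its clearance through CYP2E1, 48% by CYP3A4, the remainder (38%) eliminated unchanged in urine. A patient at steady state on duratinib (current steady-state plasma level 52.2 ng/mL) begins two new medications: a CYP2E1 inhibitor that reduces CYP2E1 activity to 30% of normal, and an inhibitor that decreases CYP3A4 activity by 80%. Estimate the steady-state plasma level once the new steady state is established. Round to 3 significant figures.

101 ng/mL

CYP2E1: 0.14 × 0.3 = 0.042
CYP3A4: 0.48 × 0.2 = 0.096
Other: 0.38 (unchanged)
CL_new/CL_old = 0.042 + 0.096 + 0.38 = 0.518.
New steady-state plasma level = 52.2 / 0.518 = 101 ng/mL (concentration scales inversely with clearance).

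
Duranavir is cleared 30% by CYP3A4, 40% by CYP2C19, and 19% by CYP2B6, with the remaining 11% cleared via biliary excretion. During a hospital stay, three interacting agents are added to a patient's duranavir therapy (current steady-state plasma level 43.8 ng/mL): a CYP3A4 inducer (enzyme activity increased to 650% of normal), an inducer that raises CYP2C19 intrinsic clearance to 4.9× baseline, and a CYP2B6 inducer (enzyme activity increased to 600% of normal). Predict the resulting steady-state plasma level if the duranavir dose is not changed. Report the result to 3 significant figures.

8.49 ng/mL

The CYP3A4 pathway (30% of clearance) increases to 6.5× activity: 0.3 × 6.5 = 1.95.
The CYP2C19 pathway (40% of clearance) increases to 4.9× activity: 0.4 × 4.9 = 1.96.
The CYP2B6 pathway (19% of clearance) increases to 6× activity: 0.19 × 6 = 1.14.
Non-CYP routes (11%) are unchanged.
New clearance relative to baseline: 1.95 + 1.96 + 1.14 + 0.11 = 5.16.
New steady-state plasma level = 43.8 / 5.16 = 8.49 ng/mL (concentration scales inversely with clearance).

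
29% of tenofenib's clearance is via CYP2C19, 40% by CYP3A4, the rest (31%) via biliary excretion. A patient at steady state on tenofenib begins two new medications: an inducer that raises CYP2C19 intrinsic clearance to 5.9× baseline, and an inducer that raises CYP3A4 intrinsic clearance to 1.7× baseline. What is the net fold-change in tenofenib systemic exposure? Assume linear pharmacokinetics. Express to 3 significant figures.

0.370

The CYP2C19 pathway (29% of clearance) is boosted to 5.9× activity: 0.29 × 5.9 = 1.711.
The CYP3A4 pathway (40% of clearance) is boosted to 1.7× activity: 0.4 × 1.7 = 0.68.
The remaining 31% of clearance is unaffected.
Relative clearance = 1.711 + 0.68 + 0.31 = 2.701.
Net systemic exposure ratio = 1 / 2.701 = 0.370.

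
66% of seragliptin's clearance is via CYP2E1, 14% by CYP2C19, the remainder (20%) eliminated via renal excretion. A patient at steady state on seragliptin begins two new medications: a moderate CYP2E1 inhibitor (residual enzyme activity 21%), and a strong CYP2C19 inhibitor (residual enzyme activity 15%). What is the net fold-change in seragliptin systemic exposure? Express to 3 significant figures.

CYP2E1: 0.66 × 0.21 = 0.1386
CYP2C19: 0.14 × 0.15 = 0.021
Other: 0.2 (unchanged)
Relative clearance = 0.1386 + 0.021 + 0.2 = 0.3596.
Net systemic exposure ratio = 1 / 0.3596 = 2.78.

2.78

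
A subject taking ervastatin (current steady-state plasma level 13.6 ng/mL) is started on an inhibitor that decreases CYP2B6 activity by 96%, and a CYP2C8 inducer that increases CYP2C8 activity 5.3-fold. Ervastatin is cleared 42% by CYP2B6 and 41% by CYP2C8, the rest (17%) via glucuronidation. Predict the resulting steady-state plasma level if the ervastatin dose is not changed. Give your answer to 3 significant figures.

The CYP2B6 pathway (42% of clearance) is reduced to 0.04× activity: 0.42 × 0.04 = 0.0168.
The CYP2C8 pathway (41% of clearance) is boosted to 5.3× activity: 0.41 × 5.3 = 2.173.
Non-CYP routes (17%) are unchanged.
Relative clearance = 0.0168 + 2.173 + 0.17 = 2.3598.
Steady-state plasma level ∝ 1/CL: new value = 13.6 / 2.3598 = 5.76 ng/mL.

5.76 ng/mL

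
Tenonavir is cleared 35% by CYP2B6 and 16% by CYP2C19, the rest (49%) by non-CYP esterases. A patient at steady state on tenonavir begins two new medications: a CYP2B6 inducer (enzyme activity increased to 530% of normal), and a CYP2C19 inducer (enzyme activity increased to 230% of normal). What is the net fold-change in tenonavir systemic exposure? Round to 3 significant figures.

The CYP2B6 pathway (35% of clearance) rises to 5.3× activity: 0.35 × 5.3 = 1.855.
The CYP2C19 pathway (16% of clearance) rises to 2.3× activity: 0.16 × 2.3 = 0.368.
The remaining 49% of clearance is unaffected.
New clearance relative to baseline: 1.855 + 0.368 + 0.49 = 2.713.
Because systemic exposure varies inversely with clearance, the combined effect is 1 / 2.713 = 0.369.

0.369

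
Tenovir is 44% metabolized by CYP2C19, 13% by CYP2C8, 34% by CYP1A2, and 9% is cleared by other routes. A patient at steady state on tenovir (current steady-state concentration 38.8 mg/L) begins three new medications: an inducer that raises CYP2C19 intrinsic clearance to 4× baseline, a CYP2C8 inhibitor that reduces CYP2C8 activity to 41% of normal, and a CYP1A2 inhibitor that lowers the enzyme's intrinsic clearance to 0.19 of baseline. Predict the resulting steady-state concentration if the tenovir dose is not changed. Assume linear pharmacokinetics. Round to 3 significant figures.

The CYP2C19 pathway (44% of clearance) increases to 4× activity: 0.44 × 4 = 1.76.
The CYP2C8 pathway (13% of clearance) falls to 0.41× activity: 0.13 × 0.41 = 0.0533.
The CYP1A2 pathway (34% of clearance) falls to 0.19× activity: 0.34 × 0.19 = 0.0646.
Non-CYP routes (9%) are unchanged.
New clearance relative to baseline: 1.76 + 0.0533 + 0.0646 + 0.09 = 1.9679.
New steady-state concentration = 38.8 / 1.9679 = 19.7 mg/L (concentration scales inversely with clearance).

19.7 mg/L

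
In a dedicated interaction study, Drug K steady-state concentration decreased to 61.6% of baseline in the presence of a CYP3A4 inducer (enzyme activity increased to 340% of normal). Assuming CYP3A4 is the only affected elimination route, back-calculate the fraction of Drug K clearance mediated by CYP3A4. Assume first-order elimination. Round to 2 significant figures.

Let x = fm,CYP3A4. Because steady-state concentration ∝ 1/CL, relative clearance rose to 1/0.616 = 1.623.
Only the CYP3A4 route changed, so 1.623 = x·3.4 + (1 − x), giving x = 0.26.

0.26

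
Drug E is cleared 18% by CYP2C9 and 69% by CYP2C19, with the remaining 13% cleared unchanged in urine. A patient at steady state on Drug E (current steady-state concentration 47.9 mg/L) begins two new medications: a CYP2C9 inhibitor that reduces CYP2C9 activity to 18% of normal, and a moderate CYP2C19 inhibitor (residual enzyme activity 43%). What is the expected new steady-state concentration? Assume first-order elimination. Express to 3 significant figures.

104 mg/L

CYP2C9: 0.18 × 0.18 = 0.0324
CYP2C19: 0.69 × 0.43 = 0.2967
Other: 0.13 (unchanged)
CL_new/CL_old = 0.0324 + 0.2967 + 0.13 = 0.4591.
Steady-state concentration ∝ 1/CL: new value = 47.9 / 0.4591 = 104 mg/L.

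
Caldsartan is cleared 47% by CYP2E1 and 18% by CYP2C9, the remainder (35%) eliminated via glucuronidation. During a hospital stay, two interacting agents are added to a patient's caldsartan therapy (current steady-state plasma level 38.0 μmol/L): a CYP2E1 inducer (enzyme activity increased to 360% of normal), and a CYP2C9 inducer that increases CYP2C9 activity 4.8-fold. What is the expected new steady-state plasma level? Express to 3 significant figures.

13.1 μmol/L

CYP2E1: 0.47 × 3.6 = 1.692
CYP2C9: 0.18 × 4.8 = 0.864
Other: 0.35 (unchanged)
Relative clearance = 1.692 + 0.864 + 0.35 = 2.906.
Steady-state plasma level ∝ 1/CL: new value = 38.0 / 2.906 = 13.1 μmol/L.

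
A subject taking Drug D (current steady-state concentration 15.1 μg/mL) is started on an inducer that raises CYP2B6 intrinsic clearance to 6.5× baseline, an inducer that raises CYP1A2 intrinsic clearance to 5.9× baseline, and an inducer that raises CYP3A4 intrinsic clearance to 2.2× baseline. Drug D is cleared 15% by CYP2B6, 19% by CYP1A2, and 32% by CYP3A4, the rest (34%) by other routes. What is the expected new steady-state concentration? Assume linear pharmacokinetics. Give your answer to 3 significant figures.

4.81 μg/mL

The CYP2B6 pathway (15% of clearance) is boosted to 6.5× activity: 0.15 × 6.5 = 0.975.
The CYP1A2 pathway (19% of clearance) is boosted to 5.9× activity: 0.19 × 5.9 = 1.121.
The CYP3A4 pathway (32% of clearance) increases to 2.2× activity: 0.32 × 2.2 = 0.704.
Non-CYP routes (34%) are unchanged.
Relative clearance = 0.975 + 1.121 + 0.704 + 0.34 = 3.14.
Steady-state concentration ∝ 1/CL: new value = 15.1 / 3.14 = 4.81 μg/mL.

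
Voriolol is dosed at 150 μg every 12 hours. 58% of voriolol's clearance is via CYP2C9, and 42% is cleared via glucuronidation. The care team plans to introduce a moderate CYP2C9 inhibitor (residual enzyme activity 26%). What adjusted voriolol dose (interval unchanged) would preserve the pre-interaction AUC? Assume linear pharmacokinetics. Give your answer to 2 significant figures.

86 μg

The CYP2C9 pathway (58% of clearance) drops to 0.26× activity: 0.58 × 0.26 = 0.1508.
Non-CYP routes (42%) are unchanged.
New clearance relative to baseline: 0.1508 + 0.42 = 0.5708.
Css,avg = (dose rate)/CL, so holding Css fixed requires dose ∝ CL: 150 × 0.5708 = 86 μg.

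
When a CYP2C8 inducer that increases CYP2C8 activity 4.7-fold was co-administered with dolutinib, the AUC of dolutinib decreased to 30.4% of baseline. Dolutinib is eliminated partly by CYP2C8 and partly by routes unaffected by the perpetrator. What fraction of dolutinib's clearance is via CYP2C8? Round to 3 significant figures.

0.619

Let x = fm,CYP2C8. Because AUC ∝ 1/CL, relative clearance rose to 1/0.304 = 3.289.
Setting x·4.7 + (1 − x) = 3.289 and solving: x = (3.289 − 1)/(4.7 − 1) = 0.619.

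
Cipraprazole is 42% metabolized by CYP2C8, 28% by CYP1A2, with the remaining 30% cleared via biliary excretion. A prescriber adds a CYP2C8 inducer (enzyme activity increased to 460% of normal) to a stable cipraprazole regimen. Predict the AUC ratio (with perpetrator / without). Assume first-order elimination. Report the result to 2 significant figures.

0.40

The CYP2C8 pathway (42% of clearance) is boosted to 4.6× activity: 0.42 × 4.6 = 1.932.
CYP1A2 (28%) and the residual 30% are unaffected.
New clearance relative to baseline: 1.932 + 0.28 + 0.3 = 2.512.
Since AUC ∝ 1/CL, the ratio is 1 / 2.512 = 0.40.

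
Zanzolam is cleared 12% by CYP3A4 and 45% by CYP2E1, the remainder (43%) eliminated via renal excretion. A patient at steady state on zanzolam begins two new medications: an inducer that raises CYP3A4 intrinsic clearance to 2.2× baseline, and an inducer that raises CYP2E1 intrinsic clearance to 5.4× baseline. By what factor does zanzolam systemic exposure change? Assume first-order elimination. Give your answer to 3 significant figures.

0.320

The CYP3A4 pathway (12% of clearance) increases to 2.2× activity: 0.12 × 2.2 = 0.264.
The CYP2E1 pathway (45% of clearance) is boosted to 5.4× activity: 0.45 × 5.4 = 2.43.
Non-CYP routes (43%) are unchanged.
CL_new/CL_old = 0.264 + 2.43 + 0.43 = 3.124.
Net systemic exposure ratio = 1 / 3.124 = 0.320.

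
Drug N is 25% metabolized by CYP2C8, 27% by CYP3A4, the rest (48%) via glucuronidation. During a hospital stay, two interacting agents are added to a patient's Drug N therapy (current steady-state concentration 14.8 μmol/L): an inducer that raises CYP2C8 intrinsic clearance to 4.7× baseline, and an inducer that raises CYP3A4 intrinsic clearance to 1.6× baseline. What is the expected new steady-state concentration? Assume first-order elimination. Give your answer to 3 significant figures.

The CYP2C8 pathway (25% of clearance) increases to 4.7× activity: 0.25 × 4.7 = 1.175.
The CYP3A4 pathway (27% of clearance) is boosted to 1.6× activity: 0.27 × 1.6 = 0.432.
Non-CYP routes (48%) are unchanged.
Relative clearance = 1.175 + 0.432 + 0.48 = 2.087.
New steady-state concentration = 14.8 / 2.087 = 7.09 μmol/L (concentration scales inversely with clearance).

7.09 μmol/L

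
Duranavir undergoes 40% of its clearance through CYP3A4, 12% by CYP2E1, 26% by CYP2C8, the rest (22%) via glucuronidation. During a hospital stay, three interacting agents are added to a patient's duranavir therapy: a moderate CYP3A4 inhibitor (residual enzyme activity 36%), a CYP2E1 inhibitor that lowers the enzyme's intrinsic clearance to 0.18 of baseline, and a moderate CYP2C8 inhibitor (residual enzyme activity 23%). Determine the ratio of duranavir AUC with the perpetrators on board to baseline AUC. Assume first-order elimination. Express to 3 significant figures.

2.25

The CYP3A4 pathway (40% of clearance) drops to 0.36× activity: 0.4 × 0.36 = 0.144.
The CYP2E1 pathway (12% of clearance) drops to 0.18× activity: 0.12 × 0.18 = 0.0216.
The CYP2C8 pathway (26% of clearance) falls to 0.23× activity: 0.26 × 0.23 = 0.0598.
Non-CYP routes (22%) are unchanged.
CL_new/CL_old = 0.144 + 0.0216 + 0.0598 + 0.22 = 0.4454.
Because AUC varies inversely with clearance, the combined effect is 1 / 0.4454 = 2.25.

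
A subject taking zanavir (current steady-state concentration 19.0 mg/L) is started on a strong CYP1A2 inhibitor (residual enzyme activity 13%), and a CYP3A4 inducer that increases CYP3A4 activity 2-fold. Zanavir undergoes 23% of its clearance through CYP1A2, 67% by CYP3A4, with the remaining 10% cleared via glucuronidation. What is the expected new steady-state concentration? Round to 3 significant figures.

The CYP1A2 pathway (23% of clearance) drops to 0.13× activity: 0.23 × 0.13 = 0.0299.
The CYP3A4 pathway (67% of clearance) rises to 2× activity: 0.67 × 2 = 1.34.
The remaining 10% of clearance is unaffected.
New clearance relative to baseline: 0.0299 + 1.34 + 0.1 = 1.4699.
New steady-state concentration = 19.0 / 1.4699 = 12.9 mg/L (concentration scales inversely with clearance).

12.9 mg/L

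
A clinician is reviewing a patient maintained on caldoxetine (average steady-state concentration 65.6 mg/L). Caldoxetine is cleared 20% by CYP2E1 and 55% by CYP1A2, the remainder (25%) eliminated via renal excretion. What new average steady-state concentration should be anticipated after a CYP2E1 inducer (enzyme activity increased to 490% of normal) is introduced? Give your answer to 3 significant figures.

36.9 mg/L

The CYP2E1 pathway (20% of clearance) increases to 4.9× activity: 0.2 × 4.9 = 0.98.
CYP1A2 (55%) and the residual 25% are unaffected.
CL_new/CL_old = 0.98 + 0.55 + 0.25 = 1.78.
New average steady-state concentration = baseline ÷ relative clearance = 65.6 / 1.78 = 36.9 mg/L.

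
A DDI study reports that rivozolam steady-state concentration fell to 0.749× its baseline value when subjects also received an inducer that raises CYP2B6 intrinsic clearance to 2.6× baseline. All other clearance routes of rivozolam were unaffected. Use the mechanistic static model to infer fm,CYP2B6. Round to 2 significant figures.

0.21

CL'/CL = 1 / 0.749 = 1.335
2.6·fm + (1 − fm) = 1.335
fm = (1.335 − 1) / (2.6 − 1) = 0.21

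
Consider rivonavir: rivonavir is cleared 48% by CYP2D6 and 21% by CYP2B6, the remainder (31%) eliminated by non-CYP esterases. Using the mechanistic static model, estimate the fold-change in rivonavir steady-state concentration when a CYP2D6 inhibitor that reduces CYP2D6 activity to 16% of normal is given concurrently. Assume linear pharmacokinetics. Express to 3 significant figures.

1.68

The CYP2D6 pathway (48% of clearance) is reduced to 0.16× activity: 0.48 × 0.16 = 0.0768.
CYP2B6 (21%) and the residual 31% are unaffected.
New clearance relative to baseline: 0.0768 + 0.21 + 0.31 = 0.5968.
Since steady-state concentration ∝ 1/CL, the ratio is 1 / 0.5968 = 1.68.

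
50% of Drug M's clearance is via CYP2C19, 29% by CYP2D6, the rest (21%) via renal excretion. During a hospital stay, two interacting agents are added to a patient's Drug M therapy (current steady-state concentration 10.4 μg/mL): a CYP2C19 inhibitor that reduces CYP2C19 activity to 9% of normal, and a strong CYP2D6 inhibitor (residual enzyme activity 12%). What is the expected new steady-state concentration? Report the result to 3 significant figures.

The CYP2C19 pathway (50% of clearance) is reduced to 0.09× activity: 0.5 × 0.09 = 0.045.
The CYP2D6 pathway (29% of clearance) drops to 0.12× activity: 0.29 × 0.12 = 0.0348.
Non-CYP routes (21%) are unchanged.
CL_new/CL_old = 0.045 + 0.0348 + 0.21 = 0.2898.
New steady-state concentration = 10.4 / 0.2898 = 35.9 μg/mL (concentration scales inversely with clearance).

35.9 μg/mL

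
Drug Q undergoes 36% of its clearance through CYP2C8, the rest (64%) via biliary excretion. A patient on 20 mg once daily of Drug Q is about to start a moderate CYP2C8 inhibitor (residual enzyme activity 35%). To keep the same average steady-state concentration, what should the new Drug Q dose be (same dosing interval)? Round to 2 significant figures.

15 mg

CYP2C8: 0.36 × 0.35 = 0.126
Other: 0.64 (unchanged)
CL_new/CL_old = 0.126 + 0.64 = 0.766.
Exposure is unchanged when dose changes in proportion to clearance. New dose = 20 mg × 0.766 = 15 mg.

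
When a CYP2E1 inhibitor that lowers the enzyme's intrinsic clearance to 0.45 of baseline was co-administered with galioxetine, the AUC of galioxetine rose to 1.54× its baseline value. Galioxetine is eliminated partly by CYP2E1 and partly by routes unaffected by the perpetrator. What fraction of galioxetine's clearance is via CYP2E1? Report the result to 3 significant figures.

Call the CYP2E1 fraction fm. After the interaction, CL_new/CL_old = fm × 0.45 + (1 − fm).
AUC ratio = 1 / (new CL fraction), so new CL fraction = 1 / 1.54 = 0.6494.
fm × 0.45 + 1 − fm = 0.6494  ⇒  fm × (0.45 − 1) = −0.3506  ⇒  fm = 0.638.

0.638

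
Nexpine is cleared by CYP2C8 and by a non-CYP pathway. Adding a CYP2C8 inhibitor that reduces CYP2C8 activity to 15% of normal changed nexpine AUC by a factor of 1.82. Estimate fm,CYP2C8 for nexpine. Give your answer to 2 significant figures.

0.53

Let x = fm,CYP2C8. Because AUC ∝ 1/CL, relative clearance fell to 1/1.82 = 0.5495.
Only the CYP2C8 route changed, so 0.5495 = x·0.15 + (1 − x), giving x = 0.53.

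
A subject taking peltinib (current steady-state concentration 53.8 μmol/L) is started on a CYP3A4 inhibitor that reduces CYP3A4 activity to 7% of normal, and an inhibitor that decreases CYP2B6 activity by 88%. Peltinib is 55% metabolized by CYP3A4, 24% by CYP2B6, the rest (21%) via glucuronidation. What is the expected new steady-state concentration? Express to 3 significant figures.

194 μmol/L

The CYP3A4 pathway (55% of clearance) is reduced to 0.07× activity: 0.55 × 0.07 = 0.0385.
The CYP2B6 pathway (24% of clearance) falls to 0.12× activity: 0.24 × 0.12 = 0.0288.
The remaining 21% of clearance is unaffected.
CL_new/CL_old = 0.0385 + 0.0288 + 0.21 = 0.2773.
Dividing the baseline by the relative clearance: 53.8 / 0.2773 = 194 μmol/L.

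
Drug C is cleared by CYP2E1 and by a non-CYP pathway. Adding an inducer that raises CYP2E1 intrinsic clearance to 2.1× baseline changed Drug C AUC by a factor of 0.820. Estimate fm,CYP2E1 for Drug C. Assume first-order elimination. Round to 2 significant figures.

0.20

Write x for the fraction cleared via CYP2E1. The observed AUC change means clearance rose to 1/0.820 = 1.22 of baseline.
Setting x·2.1 + (1 − x) = 1.22 and solving: x = (1.22 − 1)/(2.1 − 1) = 0.20.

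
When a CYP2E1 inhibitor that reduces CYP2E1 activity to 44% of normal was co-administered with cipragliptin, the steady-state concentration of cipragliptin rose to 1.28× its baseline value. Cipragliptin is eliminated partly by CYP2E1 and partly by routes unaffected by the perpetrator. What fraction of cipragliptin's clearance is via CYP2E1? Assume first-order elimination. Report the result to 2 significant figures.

0.39

CL'/CL = 1 / 1.28 = 0.7812
0.44·fm + (1 − fm) = 0.7812
fm = (0.7812 − 1) / (0.44 − 1) = 0.39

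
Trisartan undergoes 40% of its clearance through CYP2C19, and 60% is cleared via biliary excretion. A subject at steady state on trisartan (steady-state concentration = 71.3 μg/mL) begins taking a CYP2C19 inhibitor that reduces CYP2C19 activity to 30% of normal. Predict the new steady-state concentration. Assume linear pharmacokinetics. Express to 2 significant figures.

99 μg/mL

CYP2C19: 0.4 × 0.3 = 0.12
Other: 0.6 (unchanged)
Relative clearance = 0.12 + 0.6 = 0.72.
New steady-state concentration = baseline ÷ relative clearance = 71.3 / 0.72 = 99 μg/mL.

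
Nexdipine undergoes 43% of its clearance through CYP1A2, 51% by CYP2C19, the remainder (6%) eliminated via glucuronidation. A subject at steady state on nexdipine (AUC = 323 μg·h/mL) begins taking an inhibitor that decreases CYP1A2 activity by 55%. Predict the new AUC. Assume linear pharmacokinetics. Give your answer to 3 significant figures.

The CYP1A2 pathway (43% of clearance) is reduced to 0.45× activity: 0.43 × 0.45 = 0.1935.
CYP2C19 (51%) and the residual 6% are unaffected.
CL_new/CL_old = 0.1935 + 0.51 + 0.06 = 0.7635.
With dosing unchanged, AUC scales as 1/CL: 323 / 0.7635 = 423 μg·h/mL.

423 μg·h/mL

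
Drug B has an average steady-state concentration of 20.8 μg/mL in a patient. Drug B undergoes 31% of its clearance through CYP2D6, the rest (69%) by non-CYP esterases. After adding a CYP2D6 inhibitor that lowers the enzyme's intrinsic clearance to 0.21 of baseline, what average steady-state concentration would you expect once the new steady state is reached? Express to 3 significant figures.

CYP2D6: 0.31 × 0.21 = 0.0651
Other: 0.69 (unchanged)
New clearance relative to baseline: 0.0651 + 0.69 = 0.7551.
New average steady-state concentration = baseline ÷ relative clearance = 20.8 / 0.7551 = 27.5 μg/mL.

27.5 μg/mL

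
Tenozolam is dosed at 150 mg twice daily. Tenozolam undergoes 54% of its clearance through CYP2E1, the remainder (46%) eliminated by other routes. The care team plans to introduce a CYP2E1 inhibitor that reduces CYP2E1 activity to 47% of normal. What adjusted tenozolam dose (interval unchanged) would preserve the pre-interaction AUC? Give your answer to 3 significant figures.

The CYP2E1 pathway (54% of clearance) falls to 0.47× activity: 0.54 × 0.47 = 0.2538.
The remaining 46% of clearance is unaffected.
New clearance relative to baseline: 0.2538 + 0.46 = 0.7138.
To maintain the same steady-state level, dose must scale with clearance: new dose = 150 × 0.7138 = 107 mg.

107 mg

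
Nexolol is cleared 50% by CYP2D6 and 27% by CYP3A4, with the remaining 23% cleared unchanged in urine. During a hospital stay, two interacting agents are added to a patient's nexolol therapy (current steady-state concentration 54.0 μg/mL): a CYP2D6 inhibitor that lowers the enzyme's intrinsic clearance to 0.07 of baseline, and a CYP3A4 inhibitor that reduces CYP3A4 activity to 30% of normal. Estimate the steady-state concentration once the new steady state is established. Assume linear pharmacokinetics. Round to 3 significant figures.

156 μg/mL

CYP2D6: 0.5 × 0.07 = 0.035
CYP3A4: 0.27 × 0.3 = 0.081
Other: 0.23 (unchanged)
Relative clearance = 0.035 + 0.081 + 0.23 = 0.346.
Dividing the baseline by the relative clearance: 54.0 / 0.346 = 156 μg/mL.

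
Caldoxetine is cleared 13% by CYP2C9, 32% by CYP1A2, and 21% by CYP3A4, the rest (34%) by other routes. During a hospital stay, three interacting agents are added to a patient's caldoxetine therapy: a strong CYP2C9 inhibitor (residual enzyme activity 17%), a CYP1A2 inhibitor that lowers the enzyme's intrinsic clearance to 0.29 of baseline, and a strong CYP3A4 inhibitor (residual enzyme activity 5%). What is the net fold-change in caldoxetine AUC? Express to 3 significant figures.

2.15

The CYP2C9 pathway (13% of clearance) is reduced to 0.17× activity: 0.13 × 0.17 = 0.0221.
The CYP1A2 pathway (32% of clearance) is reduced to 0.29× activity: 0.32 × 0.29 = 0.0928.
The CYP3A4 pathway (21% of clearance) falls to 0.05× activity: 0.21 × 0.05 = 0.0105.
The remaining 34% of clearance is unaffected.
CL_new/CL_old = 0.0221 + 0.0928 + 0.0105 + 0.34 = 0.4654.
AUC ∝ 1/CL: fold-change = 1 / 0.4654 = 2.15.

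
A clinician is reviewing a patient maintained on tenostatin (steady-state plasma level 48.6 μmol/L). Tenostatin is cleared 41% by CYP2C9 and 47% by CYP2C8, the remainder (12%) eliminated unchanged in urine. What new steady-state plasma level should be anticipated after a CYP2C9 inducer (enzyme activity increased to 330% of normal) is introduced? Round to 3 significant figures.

The CYP2C9 pathway (41% of clearance) increases to 3.3× activity: 0.41 × 3.3 = 1.353.
CYP2C8 (47%) and the residual 12% are unaffected.
New clearance relative to baseline: 1.353 + 0.47 + 0.12 = 1.943.
With dosing unchanged, steady-state plasma level scales as 1/CL: 48.6 / 1.943 = 25.0 μmol/L.

25.0 μmol/L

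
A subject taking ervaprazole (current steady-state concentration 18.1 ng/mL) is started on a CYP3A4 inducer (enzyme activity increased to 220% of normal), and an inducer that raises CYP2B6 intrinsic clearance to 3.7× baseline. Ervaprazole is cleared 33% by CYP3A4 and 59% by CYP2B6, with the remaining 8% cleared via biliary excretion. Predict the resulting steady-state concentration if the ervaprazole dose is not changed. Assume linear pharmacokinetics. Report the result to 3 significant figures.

6.06 ng/mL

The CYP3A4 pathway (33% of clearance) increases to 2.2× activity: 0.33 × 2.2 = 0.726.
The CYP2B6 pathway (59% of clearance) is boosted to 3.7× activity: 0.59 × 3.7 = 2.183.
Non-CYP routes (8%) are unchanged.
New clearance relative to baseline: 0.726 + 2.183 + 0.08 = 2.989.
New steady-state concentration = 18.1 / 2.989 = 6.06 ng/mL (concentration scales inversely with clearance).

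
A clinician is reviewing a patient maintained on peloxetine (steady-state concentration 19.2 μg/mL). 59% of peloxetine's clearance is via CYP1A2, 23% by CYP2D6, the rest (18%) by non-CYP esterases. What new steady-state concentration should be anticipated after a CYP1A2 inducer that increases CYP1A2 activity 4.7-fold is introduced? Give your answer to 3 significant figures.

6.03 μg/mL

The CYP1A2 pathway (59% of clearance) increases to 4.7× activity: 0.59 × 4.7 = 2.773.
CYP2D6 (23%) and the residual 18% are unaffected.
Relative clearance = 2.773 + 0.23 + 0.18 = 3.183.
Steady-state concentration ∝ 1/CL, so new value = 19.2 / 3.183 = 6.03 μg/mL.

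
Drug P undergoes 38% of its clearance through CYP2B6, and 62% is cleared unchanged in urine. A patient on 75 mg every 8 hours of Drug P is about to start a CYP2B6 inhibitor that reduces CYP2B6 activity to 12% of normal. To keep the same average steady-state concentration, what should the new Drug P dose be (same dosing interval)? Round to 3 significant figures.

49.9 mg

The CYP2B6 pathway (38% of clearance) drops to 0.12× activity: 0.38 × 0.12 = 0.0456.
The remaining 62% of clearance is unaffected.
CL_new/CL_old = 0.0456 + 0.62 = 0.6656.
To maintain the same steady-state level, dose must scale with clearance: new dose = 75 × 0.6656 = 49.9 mg.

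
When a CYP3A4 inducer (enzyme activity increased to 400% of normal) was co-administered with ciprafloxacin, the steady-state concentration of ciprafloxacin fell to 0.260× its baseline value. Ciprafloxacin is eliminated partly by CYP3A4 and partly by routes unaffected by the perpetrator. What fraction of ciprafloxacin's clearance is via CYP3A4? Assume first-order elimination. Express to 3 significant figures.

0.949

Call the CYP3A4 fraction fm. After the interaction, CL_new/CL_old = fm × 4 + (1 − fm).
Steady-state concentration ratio = 1 / (new CL fraction), so new CL fraction = 1 / 0.260 = 3.846.
fm × 4 + 1 − fm = 3.846  ⇒  fm × (4 − 1) = 2.846  ⇒  fm = 0.949.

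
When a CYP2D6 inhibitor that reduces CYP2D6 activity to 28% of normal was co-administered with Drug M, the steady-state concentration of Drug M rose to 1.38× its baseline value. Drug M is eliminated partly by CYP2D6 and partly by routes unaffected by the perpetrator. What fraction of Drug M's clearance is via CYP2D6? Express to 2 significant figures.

0.38

CL'/CL = 1 / 1.38 = 0.7246
0.28·fm + (1 − fm) = 0.7246
fm = (0.7246 − 1) / (0.28 − 1) = 0.38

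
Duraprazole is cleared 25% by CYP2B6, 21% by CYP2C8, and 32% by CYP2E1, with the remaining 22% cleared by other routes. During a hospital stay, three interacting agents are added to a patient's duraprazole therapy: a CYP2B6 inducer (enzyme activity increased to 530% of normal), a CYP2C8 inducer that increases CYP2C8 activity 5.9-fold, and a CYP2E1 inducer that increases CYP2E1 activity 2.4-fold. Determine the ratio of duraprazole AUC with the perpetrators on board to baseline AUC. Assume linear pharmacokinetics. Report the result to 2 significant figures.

0.28

The CYP2B6 pathway (25% of clearance) is boosted to 5.3× activity: 0.25 × 5.3 = 1.325.
The CYP2C8 pathway (21% of clearance) rises to 5.9× activity: 0.21 × 5.9 = 1.239.
The CYP2E1 pathway (32% of clearance) is boosted to 2.4× activity: 0.32 × 2.4 = 0.768.
The remaining 22% of clearance is unaffected.
New clearance relative to baseline: 1.325 + 1.239 + 0.768 + 0.22 = 3.552.
Because AUC varies inversely with clearance, the combined effect is 1 / 3.552 = 0.28.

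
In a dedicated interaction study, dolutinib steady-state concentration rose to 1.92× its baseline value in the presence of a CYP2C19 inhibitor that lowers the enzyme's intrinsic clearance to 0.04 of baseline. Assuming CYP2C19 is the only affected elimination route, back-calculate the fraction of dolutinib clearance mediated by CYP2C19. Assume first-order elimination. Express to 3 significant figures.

0.499

Call the CYP2C19 fraction fm. After the interaction, CL_new/CL_old = fm × 0.04 + (1 − fm).
Steady-state concentration ratio = 1 / (new CL fraction), so new CL fraction = 1 / 1.92 = 0.5208.
fm × 0.04 + 1 − fm = 0.5208  ⇒  fm × (0.04 − 1) = −0.4792  ⇒  fm = 0.499.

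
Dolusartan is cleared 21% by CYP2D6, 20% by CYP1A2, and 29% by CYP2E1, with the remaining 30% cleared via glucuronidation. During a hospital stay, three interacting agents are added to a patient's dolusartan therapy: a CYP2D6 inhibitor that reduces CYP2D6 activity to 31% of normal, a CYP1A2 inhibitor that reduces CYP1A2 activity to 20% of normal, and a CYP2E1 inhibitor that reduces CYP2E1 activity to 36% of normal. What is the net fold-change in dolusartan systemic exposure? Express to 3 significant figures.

1.96

CYP2D6: 0.21 × 0.31 = 0.0651
CYP1A2: 0.2 × 0.2 = 0.04
CYP2E1: 0.29 × 0.36 = 0.1044
Other: 0.3 (unchanged)
Relative clearance = 0.0651 + 0.04 + 0.1044 + 0.3 = 0.5095.
Net systemic exposure ratio = 1 / 0.5095 = 1.96.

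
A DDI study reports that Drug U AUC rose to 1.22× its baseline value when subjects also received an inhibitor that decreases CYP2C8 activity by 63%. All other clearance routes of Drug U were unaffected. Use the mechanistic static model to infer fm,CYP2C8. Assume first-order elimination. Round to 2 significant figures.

0.29

Call the CYP2C8 fraction fm. After the interaction, CL_new/CL_old = fm × 0.37 + (1 − fm).
AUC ratio = 1 / (new CL fraction), so new CL fraction = 1 / 1.22 = 0.8197.
fm × 0.37 + 1 − fm = 0.8197  ⇒  fm × (0.37 − 1) = −0.1803  ⇒  fm = 0.29.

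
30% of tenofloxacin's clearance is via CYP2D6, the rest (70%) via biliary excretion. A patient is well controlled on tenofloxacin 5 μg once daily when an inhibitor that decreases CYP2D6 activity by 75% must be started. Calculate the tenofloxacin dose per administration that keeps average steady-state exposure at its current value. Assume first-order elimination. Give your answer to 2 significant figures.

The CYP2D6 pathway (30% of clearance) falls to 0.25× activity: 0.3 × 0.25 = 0.075.
Non-CYP routes (70%) are unchanged.
New clearance relative to baseline: 0.075 + 0.7 = 0.775.
Css,avg = (dose rate)/CL, so holding Css fixed requires dose ∝ CL: 5 × 0.775 = 3.9 μg.

3.9 μg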